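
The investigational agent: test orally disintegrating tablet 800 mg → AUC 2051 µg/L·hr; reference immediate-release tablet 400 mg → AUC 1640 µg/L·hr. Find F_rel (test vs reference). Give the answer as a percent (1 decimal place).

F_rel = 62.5%

F_rel = (AUC_test/D_test) / (AUC_ref/D_ref)
      = (2051/800) / (1640/400)
      = 2.56375 / 4.1 = 0.6253 = 62.53%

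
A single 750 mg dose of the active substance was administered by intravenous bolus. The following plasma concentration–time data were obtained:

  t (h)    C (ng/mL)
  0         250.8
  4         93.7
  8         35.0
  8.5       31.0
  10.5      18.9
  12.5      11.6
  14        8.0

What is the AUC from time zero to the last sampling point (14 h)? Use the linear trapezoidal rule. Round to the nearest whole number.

AUC = 1058 ng/mL·h

Trapezoidal AUC_0→14:
  [0→4]: (250.8+93.7)/2 × 4 = 689.0
  [4→8]: (93.7+35.0)/2 × 4 = 257.4
  [8→8.5]: (35.0+31.0)/2 × 0.5 = 16.5
  [8.5→10.5]: (31.0+18.9)/2 × 2 = 49.9
  [10.5→12.5]: (18.9+11.6)/2 × 2 = 30.5
  [12.5→14]: (11.6+8.0)/2 × 1.5 = 14.7
  Sum = 1058.0 ng/mL·h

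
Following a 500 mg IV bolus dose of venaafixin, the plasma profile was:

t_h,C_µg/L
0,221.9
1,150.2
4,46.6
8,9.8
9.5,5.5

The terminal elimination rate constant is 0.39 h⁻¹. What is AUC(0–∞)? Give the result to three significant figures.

AUC = 620 µg/L·h

Trapezoidal AUC_0→9.5:
  [0→1]: (221.9+150.2)/2 × 1 = 186.05
  [1→4]: (150.2+46.6)/2 × 3 = 295.2
  [4→8]: (46.6+9.8)/2 × 4 = 112.8
  [8→9.5]: (9.8+5.5)/2 × 1.5 = 11.475
  Sum = 605.525 µg/L·h
Extrapolated tail: C_last / k_e = 5.5 / 0.39 = 14.103
AUC_0→∞ = 605.525 + 14.103 = 619.628 µg/L·h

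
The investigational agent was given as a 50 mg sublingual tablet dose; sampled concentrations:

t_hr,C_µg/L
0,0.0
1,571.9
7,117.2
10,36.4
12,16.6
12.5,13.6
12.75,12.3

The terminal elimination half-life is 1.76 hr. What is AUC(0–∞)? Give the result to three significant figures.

AUC = 2680 µg/L·hr

Trapezoidal AUC_0→12.75:
  [0→1]: (0.0+571.9)/2 × 1 = 285.95
  [1→7]: (571.9+117.2)/2 × 6 = 2067.3
  [7→10]: (117.2+36.4)/2 × 3 = 230.4
  [10→12]: (36.4+16.6)/2 × 2 = 53.0
  [12→12.5]: (16.6+13.6)/2 × 0.5 = 7.55
  [12.5→12.75]: (13.6+12.3)/2 × 0.25 = 3.2375
  Sum = 2647.4375 µg/L·hr
k_e = ln2 / t½ = 0.693147 / 1.76 = 0.3938 hr^-1
Extrapolated tail: C_last / k_e = 12.3 / 0.3938 = 31.234
AUC_0→∞ = 2647.4375 + 31.234 = 2678.6715 µg/L·hr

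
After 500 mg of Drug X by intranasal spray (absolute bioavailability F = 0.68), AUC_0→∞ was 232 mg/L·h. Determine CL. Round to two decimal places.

CL = F × Dose / AUC_0→∞
   = 0.68 × 500 / 232 = 1.46552 L/h

CL = 1.47 L/h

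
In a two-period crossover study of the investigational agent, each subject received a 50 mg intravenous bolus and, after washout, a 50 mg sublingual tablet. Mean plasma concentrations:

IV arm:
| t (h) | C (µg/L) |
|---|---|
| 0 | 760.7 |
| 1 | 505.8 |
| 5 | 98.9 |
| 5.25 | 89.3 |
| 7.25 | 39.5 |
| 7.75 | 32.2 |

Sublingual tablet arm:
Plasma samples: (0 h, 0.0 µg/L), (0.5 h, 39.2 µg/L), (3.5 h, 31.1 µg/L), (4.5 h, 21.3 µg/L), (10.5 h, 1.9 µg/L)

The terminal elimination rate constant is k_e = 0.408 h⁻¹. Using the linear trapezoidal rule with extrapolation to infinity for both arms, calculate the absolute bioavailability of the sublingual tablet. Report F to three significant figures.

F = 0.103

Trapezoidal AUC_0→7.75 (IV):
  [0→1]: (760.7+505.8)/2 × 1 = 633.25
  [1→5]: (505.8+98.9)/2 × 4 = 1209.4
  [5→5.25]: (98.9+89.3)/2 × 0.25 = 23.525
  [5.25→7.25]: (89.3+39.5)/2 × 2 = 128.8
  [7.25→7.75]: (39.5+32.2)/2 × 0.5 = 17.925
  Sum = 2012.9 µg/L·h
IV tail: 32.2/0.408 = 78.922; AUC_iv,0→∞ = 2012.9 + 78.922 = 2091.822 µg/L·h
Trapezoidal AUC_0→10.5 (sublingual tablet):
  [0→0.5]: (0.0+39.2)/2 × 0.5 = 9.8
  [0.5→3.5]: (39.2+31.1)/2 × 3 = 105.45
  [3.5→4.5]: (31.1+21.3)/2 × 1 = 26.2
  [4.5→10.5]: (21.3+1.9)/2 × 6 = 69.6
  Sum = 211.05 µg/L·h
sublingual tablet tail: 1.9/0.408 = 4.657; AUC_ev,0→∞ = 211.05 + 4.657 = 215.707 µg/L·h
F = (AUC_ev/D_ev)/(AUC_iv/D_iv) = (215.707/50)/(2091.822/50) = 4.31414/41.83644 = 0.1031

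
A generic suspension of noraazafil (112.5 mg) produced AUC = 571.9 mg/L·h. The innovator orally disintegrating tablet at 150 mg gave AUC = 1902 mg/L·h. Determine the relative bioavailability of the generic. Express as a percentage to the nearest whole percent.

F_rel = 40%

F_rel = (AUC_test/D_test) / (AUC_ref/D_ref)
      = (571.9/112.5) / (1902/150)
      = 5.08356 / 12.68 = 0.4009 = 40.09%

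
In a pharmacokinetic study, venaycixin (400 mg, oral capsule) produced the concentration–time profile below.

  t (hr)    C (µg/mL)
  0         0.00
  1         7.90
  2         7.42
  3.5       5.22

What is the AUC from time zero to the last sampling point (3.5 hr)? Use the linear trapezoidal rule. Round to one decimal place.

AUC = 21.1 µg/mL·hr

Trapezoidal AUC_0→3.5:
  [0→1]: (0.00+7.90)/2 × 1 = 3.95
  [1→2]: (7.90+7.42)/2 × 1 = 7.66
  [2→3.5]: (7.42+5.22)/2 × 1.5 = 9.48
  Sum = 21.09 µg/mL·hr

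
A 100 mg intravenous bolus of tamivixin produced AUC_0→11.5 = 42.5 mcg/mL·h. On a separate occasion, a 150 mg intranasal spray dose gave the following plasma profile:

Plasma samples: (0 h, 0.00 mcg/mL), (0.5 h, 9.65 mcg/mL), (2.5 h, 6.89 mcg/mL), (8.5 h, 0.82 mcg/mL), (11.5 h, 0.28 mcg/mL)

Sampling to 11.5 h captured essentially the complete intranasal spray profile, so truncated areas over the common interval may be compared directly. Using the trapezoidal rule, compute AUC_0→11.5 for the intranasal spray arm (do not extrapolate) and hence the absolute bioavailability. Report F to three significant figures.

F = 0.686

Trapezoidal AUC_0→11.5 (intranasal spray):
  [0→0.5]: (0.00+9.65)/2 × 0.5 = 2.4125
  [0.5→2.5]: (9.65+6.89)/2 × 2 = 16.54
  [2.5→8.5]: (6.89+0.82)/2 × 6 = 23.13
  [8.5→11.5]: (0.82+0.28)/2 × 3 = 1.65
  Sum = 43.7325 mcg/mL·h
F = (AUC_ev/D_ev)/(AUC_iv/D_iv) = (43.7325/150)/(42.5/100) = 0.29155/0.425 = 0.6860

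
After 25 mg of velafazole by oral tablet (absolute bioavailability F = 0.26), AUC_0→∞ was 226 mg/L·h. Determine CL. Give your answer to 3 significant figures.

CL = F × Dose / AUC_0→∞
   = 0.26 × 25 / 226 = 0.0287611 L/h

CL = 0.0288 L/h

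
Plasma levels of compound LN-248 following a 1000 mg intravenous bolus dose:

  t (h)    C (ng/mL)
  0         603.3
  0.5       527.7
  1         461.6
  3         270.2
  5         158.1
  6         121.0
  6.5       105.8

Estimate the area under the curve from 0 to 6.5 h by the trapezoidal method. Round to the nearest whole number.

Trapezoidal AUC_0→6.5:
  [0→0.5]: (603.3+527.7)/2 × 0.5 = 282.75
  [0.5→1]: (527.7+461.6)/2 × 0.5 = 247.325
  [1→3]: (461.6+270.2)/2 × 2 = 731.8
  [3→5]: (270.2+158.1)/2 × 2 = 428.3
  [5→6]: (158.1+121.0)/2 × 1 = 139.55
  [6→6.5]: (121.0+105.8)/2 × 0.5 = 56.7
  Sum = 1886.425 ng/mL·h

AUC = 1886 ng/mL·h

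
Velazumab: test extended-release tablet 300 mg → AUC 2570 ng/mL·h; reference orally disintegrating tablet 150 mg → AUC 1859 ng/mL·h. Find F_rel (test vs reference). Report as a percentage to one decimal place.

F_rel = (AUC_test/D_test) / (AUC_ref/D_ref)
      = (2570/300) / (1859/150)
      = 8.56667 / 12.3933 = 0.6912 = 69.12%

F_rel = 69.1%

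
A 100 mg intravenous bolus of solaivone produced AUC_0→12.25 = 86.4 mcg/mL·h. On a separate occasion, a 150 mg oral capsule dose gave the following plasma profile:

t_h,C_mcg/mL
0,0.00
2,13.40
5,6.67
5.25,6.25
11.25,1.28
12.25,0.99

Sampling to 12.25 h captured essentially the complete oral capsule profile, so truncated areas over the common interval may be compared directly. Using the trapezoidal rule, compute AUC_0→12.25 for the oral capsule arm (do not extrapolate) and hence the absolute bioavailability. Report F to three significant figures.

Trapezoidal AUC_0→12.25 (oral capsule):
  [0→2]: (0.00+13.40)/2 × 2 = 13.4
  [2→5]: (13.40+6.67)/2 × 3 = 30.105
  [5→5.25]: (6.67+6.25)/2 × 0.25 = 1.615
  [5.25→11.25]: (6.25+1.28)/2 × 6 = 22.59
  [11.25→12.25]: (1.28+0.99)/2 × 1 = 1.135
  Sum = 68.845 mcg/mL·h
F = (AUC_ev/D_ev)/(AUC_iv/D_iv) = (68.845/150)/(86.4/100) = 0.458967/0.864 = 0.5312

F = 0.531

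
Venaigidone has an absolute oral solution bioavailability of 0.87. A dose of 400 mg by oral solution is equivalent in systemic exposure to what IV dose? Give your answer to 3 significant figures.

Systemic exposure from an extravascular dose = F × D_ev, so the equivalent IV dose is F × D_ev.
D_iv = F × D_ev = 0.87 × 400 = 348 mg

D_iv = 348 mg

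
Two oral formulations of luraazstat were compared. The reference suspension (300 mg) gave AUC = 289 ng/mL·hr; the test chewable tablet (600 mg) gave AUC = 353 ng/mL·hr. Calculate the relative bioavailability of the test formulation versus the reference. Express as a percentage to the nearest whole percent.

F_rel = 61%

F_rel = (AUC_test/D_test) / (AUC_ref/D_ref)
      = (353/600) / (289/300)
      = 0.588333 / 0.963333 = 0.6107 = 61.07%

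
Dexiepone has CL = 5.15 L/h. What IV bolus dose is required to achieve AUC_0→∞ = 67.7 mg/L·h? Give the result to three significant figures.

Dose_iv = CL × AUC_0→∞
     = 5.15 × 67.7 = 348.655 mg

Dose = 349 mg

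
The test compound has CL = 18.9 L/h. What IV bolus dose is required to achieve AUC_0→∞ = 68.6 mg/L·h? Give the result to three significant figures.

Dose = 1300 mg

Dose_iv = CL × AUC_0→∞
     = 18.9 × 68.6 = 1296.54 mg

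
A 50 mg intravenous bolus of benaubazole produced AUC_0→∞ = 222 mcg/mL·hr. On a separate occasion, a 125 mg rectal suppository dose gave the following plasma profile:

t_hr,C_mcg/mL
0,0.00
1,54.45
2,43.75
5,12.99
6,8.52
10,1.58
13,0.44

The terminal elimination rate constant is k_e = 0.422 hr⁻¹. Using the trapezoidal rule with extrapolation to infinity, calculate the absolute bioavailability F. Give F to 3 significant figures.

F = 0.354

Trapezoidal AUC_0→13 (rectal suppository):
  [0→1]: (0.00+54.45)/2 × 1 = 27.225
  [1→2]: (54.45+43.75)/2 × 1 = 49.1
  [2→5]: (43.75+12.99)/2 × 3 = 85.11
  [5→6]: (12.99+8.52)/2 × 1 = 10.755
  [6→10]: (8.52+1.58)/2 × 4 = 20.2
  [10→13]: (1.58+0.44)/2 × 3 = 3.03
  Sum = 195.42 mcg/mL·hr
Tail: C_last/k_e = 0.44/0.422 = 1.043
AUC_0→∞ (rectal suppository) = 195.42 + 1.043 = 196.463 mcg/mL·hr
F = (AUC_ev/D_ev)/(AUC_iv/D_iv) = (196.463/125)/(222/50) = 1.571704/4.44 = 0.3540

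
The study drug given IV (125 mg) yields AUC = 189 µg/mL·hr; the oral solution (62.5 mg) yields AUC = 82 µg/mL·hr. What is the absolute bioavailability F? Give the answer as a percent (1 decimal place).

F = (AUC_ev / D_ev) / (AUC_iv / D_iv)
  = (82/62.5) / (189/125)
  = 1.312 / 1.512 = 0.8677
  = 86.77%

F = 86.8%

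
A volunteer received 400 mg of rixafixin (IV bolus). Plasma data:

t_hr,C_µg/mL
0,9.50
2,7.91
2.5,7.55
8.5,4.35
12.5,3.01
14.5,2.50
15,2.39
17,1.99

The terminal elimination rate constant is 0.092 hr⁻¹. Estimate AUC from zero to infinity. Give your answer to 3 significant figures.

AUC = 104 µg/mL·hr

Trapezoidal AUC_0→17:
  [0→2]: (9.50+7.91)/2 × 2 = 17.41
  [2→2.5]: (7.91+7.55)/2 × 0.5 = 3.865
  [2.5→8.5]: (7.55+4.35)/2 × 6 = 35.7
  [8.5→12.5]: (4.35+3.01)/2 × 4 = 14.72
  [12.5→14.5]: (3.01+2.50)/2 × 2 = 5.51
  [14.5→15]: (2.50+2.39)/2 × 0.5 = 1.2225
  [15→17]: (2.39+1.99)/2 × 2 = 4.38
  Sum = 82.8075 µg/mL·hr
Extrapolated tail: C_last / k_e = 1.99 / 0.092 = 21.630
AUC_0→∞ = 82.8075 + 21.630 = 104.4375 µg/mL·hr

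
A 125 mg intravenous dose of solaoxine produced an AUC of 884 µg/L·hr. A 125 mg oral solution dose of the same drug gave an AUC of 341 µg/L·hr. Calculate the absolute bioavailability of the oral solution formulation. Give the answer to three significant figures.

F = 0.386

F = (AUC_ev / D_ev) / (AUC_iv / D_iv)
  = (341/125) / (884/125)
  = 2.728 / 7.072 = 0.3857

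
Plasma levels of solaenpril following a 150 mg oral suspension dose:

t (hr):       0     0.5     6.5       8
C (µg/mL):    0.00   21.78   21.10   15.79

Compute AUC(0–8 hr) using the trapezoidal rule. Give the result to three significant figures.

AUC = 162 µg/mL·hr

Trapezoidal AUC_0→8:
  [0→0.5]: (0.00+21.78)/2 × 0.5 = 5.445
  [0.5→6.5]: (21.78+21.10)/2 × 6 = 128.64
  [6.5→8]: (21.10+15.79)/2 × 1.5 = 27.6675
  Sum = 161.7525 µg/mL·hr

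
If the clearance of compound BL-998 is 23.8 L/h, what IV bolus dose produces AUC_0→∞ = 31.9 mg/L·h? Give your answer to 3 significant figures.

Dose = 759 mg

Dose_iv = CL × AUC_0→∞
     = 23.8 × 31.9 = 759.22 mg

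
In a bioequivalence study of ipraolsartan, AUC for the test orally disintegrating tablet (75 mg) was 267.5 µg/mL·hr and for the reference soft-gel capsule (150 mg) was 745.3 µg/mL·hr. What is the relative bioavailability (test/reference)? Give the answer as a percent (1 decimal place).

F_rel = 71.8%

F_rel = (AUC_test/D_test) / (AUC_ref/D_ref)
      = (267.5/75) / (745.3/150)
      = 3.56667 / 4.96867 = 0.7178 = 71.78%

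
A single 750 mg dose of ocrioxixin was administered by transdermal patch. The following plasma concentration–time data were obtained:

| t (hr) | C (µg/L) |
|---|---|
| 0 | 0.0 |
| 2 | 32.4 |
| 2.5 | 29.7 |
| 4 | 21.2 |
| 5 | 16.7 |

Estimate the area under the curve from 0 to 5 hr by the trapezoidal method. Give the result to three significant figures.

AUC = 105 µg/L·hr

Trapezoidal AUC_0→5:
  [0→2]: (0.0+32.4)/2 × 2 = 32.4
  [2→2.5]: (32.4+29.7)/2 × 0.5 = 15.525
  [2.5→4]: (29.7+21.2)/2 × 1.5 = 38.175
  [4→5]: (21.2+16.7)/2 × 1 = 18.95
  Sum = 105.05 µg/L·hr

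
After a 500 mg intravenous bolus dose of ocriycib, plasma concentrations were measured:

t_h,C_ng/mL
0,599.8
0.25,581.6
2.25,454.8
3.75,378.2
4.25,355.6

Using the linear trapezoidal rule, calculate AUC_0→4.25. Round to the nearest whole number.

AUC = 1992 ng/mL·h

Trapezoidal AUC_0→4.25:
  [0→0.25]: (599.8+581.6)/2 × 0.25 = 147.675
  [0.25→2.25]: (581.6+454.8)/2 × 2 = 1036.4
  [2.25→3.75]: (454.8+378.2)/2 × 1.5 = 624.75
  [3.75→4.25]: (378.2+355.6)/2 × 0.5 = 183.45
  Sum = 1992.275 ng/mL·h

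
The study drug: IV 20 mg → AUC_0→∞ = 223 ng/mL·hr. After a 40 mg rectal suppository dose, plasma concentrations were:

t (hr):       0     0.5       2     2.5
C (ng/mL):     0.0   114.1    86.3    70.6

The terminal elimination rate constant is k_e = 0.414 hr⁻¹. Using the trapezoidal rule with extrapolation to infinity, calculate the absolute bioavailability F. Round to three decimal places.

F = 0.871

Trapezoidal AUC_0→2.5 (rectal suppository):
  [0→0.5]: (0.0+114.1)/2 × 0.5 = 28.525
  [0.5→2]: (114.1+86.3)/2 × 1.5 = 150.3
  [2→2.5]: (86.3+70.6)/2 × 0.5 = 39.225
  Sum = 218.05 ng/mL·hr
Tail: C_last/k_e = 70.6/0.414 = 170.531
AUC_0→∞ (rectal suppository) = 218.05 + 170.531 = 388.581 ng/mL·hr
F = (AUC_ev/D_ev)/(AUC_iv/D_iv) = (388.581/40)/(223/20) = 9.714525/11.15 = 0.8713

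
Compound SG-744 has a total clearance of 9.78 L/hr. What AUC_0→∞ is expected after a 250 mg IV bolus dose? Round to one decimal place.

AUC_0→∞ = Dose_iv / CL
        = 250 / 9.78 = 25.5624 mg/L·hr

AUC = 25.6 mg/L·hr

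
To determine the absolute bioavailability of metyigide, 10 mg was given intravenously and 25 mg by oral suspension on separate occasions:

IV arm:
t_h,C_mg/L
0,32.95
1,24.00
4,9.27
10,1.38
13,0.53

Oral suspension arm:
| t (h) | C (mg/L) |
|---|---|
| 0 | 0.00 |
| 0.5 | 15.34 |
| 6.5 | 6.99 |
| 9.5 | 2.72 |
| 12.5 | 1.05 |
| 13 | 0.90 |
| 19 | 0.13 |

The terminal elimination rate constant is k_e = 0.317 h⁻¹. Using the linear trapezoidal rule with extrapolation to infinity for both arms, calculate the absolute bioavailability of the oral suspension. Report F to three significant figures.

Trapezoidal AUC_0→13 (IV):
  [0→1]: (32.95+24.00)/2 × 1 = 28.475
  [1→4]: (24.00+9.27)/2 × 3 = 49.905
  [4→10]: (9.27+1.38)/2 × 6 = 31.95
  [10→13]: (1.38+0.53)/2 × 3 = 2.865
  Sum = 113.195 mg/L·h
IV tail: 0.53/0.317 = 1.672; AUC_iv,0→∞ = 113.195 + 1.672 = 114.867 mg/L·h
Trapezoidal AUC_0→19 (oral suspension):
  [0→0.5]: (0.00+15.34)/2 × 0.5 = 3.835
  [0.5→6.5]: (15.34+6.99)/2 × 6 = 66.99
  [6.5→9.5]: (6.99+2.72)/2 × 3 = 14.565
  [9.5→12.5]: (2.72+1.05)/2 × 3 = 5.655
  [12.5→13]: (1.05+0.90)/2 × 0.5 = 0.4875
  [13→19]: (0.90+0.13)/2 × 6 = 3.09
  Sum = 94.6225 mg/L·h
oral suspension tail: 0.13/0.317 = 0.410; AUC_ev,0→∞ = 94.6225 + 0.410 = 95.0325 mg/L·h
F = (AUC_ev/D_ev)/(AUC_iv/D_iv) = (95.0325/25)/(114.867/10) = 3.8013/11.4867 = 0.3309

F = 0.331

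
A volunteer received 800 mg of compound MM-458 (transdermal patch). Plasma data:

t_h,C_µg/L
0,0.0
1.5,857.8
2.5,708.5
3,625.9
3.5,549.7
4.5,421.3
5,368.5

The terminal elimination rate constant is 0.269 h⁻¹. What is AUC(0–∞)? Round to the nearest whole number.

AUC = 4107 µg/L·h

Trapezoidal AUC_0→5:
  [0→1.5]: (0.0+857.8)/2 × 1.5 = 643.35
  [1.5→2.5]: (857.8+708.5)/2 × 1 = 783.15
  [2.5→3]: (708.5+625.9)/2 × 0.5 = 333.6
  [3→3.5]: (625.9+549.7)/2 × 0.5 = 293.9
  [3.5→4.5]: (549.7+421.3)/2 × 1 = 485.5
  [4.5→5]: (421.3+368.5)/2 × 0.5 = 197.45
  Sum = 2736.95 µg/L·h
Extrapolated tail: C_last / k_e = 368.5 / 0.269 = 1369.888
AUC_0→∞ = 2736.95 + 1369.888 = 4106.838 µg/L·h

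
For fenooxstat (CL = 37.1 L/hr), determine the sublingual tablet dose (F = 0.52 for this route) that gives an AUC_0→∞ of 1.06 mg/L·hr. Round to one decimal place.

Dose = CL × AUC_0→∞ / F
     = 37.1 × 1.06 / 0.52 = 75.6269 mg

Dose = 75.6 mg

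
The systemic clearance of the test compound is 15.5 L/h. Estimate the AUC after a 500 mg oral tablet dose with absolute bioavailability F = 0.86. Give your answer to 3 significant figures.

AUC_0→∞ = F × Dose / CL
        = 0.86 × 500 / 15.5 = 27.7419 mg/L·h

AUC = 27.7 mg/L·h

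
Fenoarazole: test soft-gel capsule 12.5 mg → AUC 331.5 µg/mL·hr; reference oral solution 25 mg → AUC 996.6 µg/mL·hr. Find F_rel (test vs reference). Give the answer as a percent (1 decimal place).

F_rel = (AUC_test/D_test) / (AUC_ref/D_ref)
      = (331.5/12.5) / (996.6/25)
      = 26.52 / 39.864 = 0.6653 = 66.53%

F_rel = 66.5%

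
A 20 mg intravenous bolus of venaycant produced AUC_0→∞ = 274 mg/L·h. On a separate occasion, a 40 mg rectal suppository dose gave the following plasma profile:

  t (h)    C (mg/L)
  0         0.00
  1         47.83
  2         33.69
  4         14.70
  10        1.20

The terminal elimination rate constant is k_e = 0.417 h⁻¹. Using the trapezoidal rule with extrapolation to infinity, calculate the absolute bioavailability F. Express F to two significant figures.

Trapezoidal AUC_0→10 (rectal suppository):
  [0→1]: (0.00+47.83)/2 × 1 = 23.915
  [1→2]: (47.83+33.69)/2 × 1 = 40.76
  [2→4]: (33.69+14.70)/2 × 2 = 48.39
  [4→10]: (14.70+1.20)/2 × 6 = 47.7
  Sum = 160.765 mg/L·h
Tail: C_last/k_e = 1.20/0.417 = 2.878
AUC_0→∞ (rectal suppository) = 160.765 + 2.878 = 163.643 mg/L·h
F = (AUC_ev/D_ev)/(AUC_iv/D_iv) = (163.643/40)/(274/20) = 4.091075/13.7 = 0.2986

F = 0.30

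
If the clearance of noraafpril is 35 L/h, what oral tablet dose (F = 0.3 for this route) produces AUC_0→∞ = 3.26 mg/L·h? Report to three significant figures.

Dose = 380 mg

Dose = CL × AUC_0→∞ / F
     = 35 × 3.26 / 0.3 = 380.333 mg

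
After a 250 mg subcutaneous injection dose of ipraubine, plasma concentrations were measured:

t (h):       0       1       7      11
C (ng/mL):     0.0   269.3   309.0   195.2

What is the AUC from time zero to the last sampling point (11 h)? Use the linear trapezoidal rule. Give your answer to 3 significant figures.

AUC = 2880 ng/mL·h

Trapezoidal AUC_0→11:
  [0→1]: (0.0+269.3)/2 × 1 = 134.65
  [1→7]: (269.3+309.0)/2 × 6 = 1734.9
  [7→11]: (309.0+195.2)/2 × 4 = 1008.4
  Sum = 2877.95 ng/mL·h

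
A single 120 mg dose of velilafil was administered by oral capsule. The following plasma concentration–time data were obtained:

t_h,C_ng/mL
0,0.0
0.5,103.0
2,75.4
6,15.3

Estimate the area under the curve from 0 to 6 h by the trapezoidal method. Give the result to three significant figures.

Trapezoidal AUC_0→6:
  [0→0.5]: (0.0+103.0)/2 × 0.5 = 25.75
  [0.5→2]: (103.0+75.4)/2 × 1.5 = 133.8
  [2→6]: (75.4+15.3)/2 × 4 = 181.4
  Sum = 340.95 ng/mL·h

AUC = 341 ng/mL·h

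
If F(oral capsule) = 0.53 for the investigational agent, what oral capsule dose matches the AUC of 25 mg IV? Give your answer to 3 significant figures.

For equal systemic exposure: F × D_ev = D_iv
D_ev = D_iv / F = 25 / 0.53 = 47.1698 mg

D_oral = 47.2 mg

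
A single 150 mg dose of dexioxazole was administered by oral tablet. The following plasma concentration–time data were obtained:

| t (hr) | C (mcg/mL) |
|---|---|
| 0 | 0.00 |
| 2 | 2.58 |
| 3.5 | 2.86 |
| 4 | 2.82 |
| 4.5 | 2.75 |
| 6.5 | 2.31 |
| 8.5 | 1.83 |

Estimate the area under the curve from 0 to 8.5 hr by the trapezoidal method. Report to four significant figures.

Trapezoidal AUC_0→8.5:
  [0→2]: (0.00+2.58)/2 × 2 = 2.58
  [2→3.5]: (2.58+2.86)/2 × 1.5 = 4.08
  [3.5→4]: (2.86+2.82)/2 × 0.5 = 1.42
  [4→4.5]: (2.82+2.75)/2 × 0.5 = 1.3925
  [4.5→6.5]: (2.75+2.31)/2 × 2 = 5.06
  [6.5→8.5]: (2.31+1.83)/2 × 2 = 4.14
  Sum = 18.6725 mcg/mL·hr

AUC = 18.67 mcg/mL·hr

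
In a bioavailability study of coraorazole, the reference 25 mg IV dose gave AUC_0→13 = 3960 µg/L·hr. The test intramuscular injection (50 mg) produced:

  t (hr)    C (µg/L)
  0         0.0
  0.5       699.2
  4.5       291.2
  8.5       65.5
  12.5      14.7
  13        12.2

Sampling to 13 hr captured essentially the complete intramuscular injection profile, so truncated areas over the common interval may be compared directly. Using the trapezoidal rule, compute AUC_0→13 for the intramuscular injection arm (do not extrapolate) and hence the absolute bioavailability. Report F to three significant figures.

Trapezoidal AUC_0→13 (intramuscular injection):
  [0→0.5]: (0.0+699.2)/2 × 0.5 = 174.8
  [0.5→4.5]: (699.2+291.2)/2 × 4 = 1980.8
  [4.5→8.5]: (291.2+65.5)/2 × 4 = 713.4
  [8.5→12.5]: (65.5+14.7)/2 × 4 = 160.4
  [12.5→13]: (14.7+12.2)/2 × 0.5 = 6.725
  Sum = 3036.125 µg/L·hr
F = (AUC_ev/D_ev)/(AUC_iv/D_iv) = (3036.125/50)/(3960/25) = 60.7225/158.4 = 0.3833

F = 0.383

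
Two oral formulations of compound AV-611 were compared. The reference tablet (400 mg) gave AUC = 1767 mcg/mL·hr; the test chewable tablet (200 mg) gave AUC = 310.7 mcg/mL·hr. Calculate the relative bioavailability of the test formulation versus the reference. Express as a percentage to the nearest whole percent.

F_rel = 35%

F_rel = (AUC_test/D_test) / (AUC_ref/D_ref)
      = (310.7/200) / (1767/400)
      = 1.5535 / 4.4175 = 0.3517 = 35.17%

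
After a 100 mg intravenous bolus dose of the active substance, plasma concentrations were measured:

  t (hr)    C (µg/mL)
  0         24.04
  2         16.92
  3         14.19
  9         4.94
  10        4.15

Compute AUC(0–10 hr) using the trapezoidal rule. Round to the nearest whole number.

AUC = 118 µg/mL·hr

Trapezoidal AUC_0→10:
  [0→2]: (24.04+16.92)/2 × 2 = 40.96
  [2→3]: (16.92+14.19)/2 × 1 = 15.555
  [3→9]: (14.19+4.94)/2 × 6 = 57.39
  [9→10]: (4.94+4.15)/2 × 1 = 4.545
  Sum = 118.45 µg/mL·hr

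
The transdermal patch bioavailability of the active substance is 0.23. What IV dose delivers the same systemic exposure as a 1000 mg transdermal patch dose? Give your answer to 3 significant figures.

Systemic exposure from an extravascular dose = F × D_ev, so the equivalent IV dose is F × D_ev.
D_iv = F × D_ev = 0.23 × 1000 = 230 mg

D_iv = 230 mg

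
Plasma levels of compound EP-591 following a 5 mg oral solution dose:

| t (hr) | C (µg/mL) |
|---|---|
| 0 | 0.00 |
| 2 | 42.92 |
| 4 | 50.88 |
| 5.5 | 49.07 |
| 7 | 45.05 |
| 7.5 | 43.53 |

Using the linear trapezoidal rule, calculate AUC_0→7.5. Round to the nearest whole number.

Trapezoidal AUC_0→7.5:
  [0→2]: (0.00+42.92)/2 × 2 = 42.92
  [2→4]: (42.92+50.88)/2 × 2 = 93.8
  [4→5.5]: (50.88+49.07)/2 × 1.5 = 74.9625
  [5.5→7]: (49.07+45.05)/2 × 1.5 = 70.59
  [7→7.5]: (45.05+43.53)/2 × 0.5 = 22.145
  Sum = 304.4175 µg/mL·hr

AUC = 304 µg/mL·hr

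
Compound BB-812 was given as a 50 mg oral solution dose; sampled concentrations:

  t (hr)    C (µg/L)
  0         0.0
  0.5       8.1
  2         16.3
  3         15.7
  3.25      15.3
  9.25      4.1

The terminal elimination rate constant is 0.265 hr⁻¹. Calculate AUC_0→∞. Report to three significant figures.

AUC = 114 µg/L·hr

Trapezoidal AUC_0→9.25:
  [0→0.5]: (0.0+8.1)/2 × 0.5 = 2.025
  [0.5→2]: (8.1+16.3)/2 × 1.5 = 18.3
  [2→3]: (16.3+15.7)/2 × 1 = 16.0
  [3→3.25]: (15.7+15.3)/2 × 0.25 = 3.875
  [3.25→9.25]: (15.3+4.1)/2 × 6 = 58.2
  Sum = 98.4 µg/L·hr
Extrapolated tail: C_last / k_e = 4.1 / 0.265 = 15.472
AUC_0→∞ = 98.4 + 15.472 = 113.872 µg/L·hr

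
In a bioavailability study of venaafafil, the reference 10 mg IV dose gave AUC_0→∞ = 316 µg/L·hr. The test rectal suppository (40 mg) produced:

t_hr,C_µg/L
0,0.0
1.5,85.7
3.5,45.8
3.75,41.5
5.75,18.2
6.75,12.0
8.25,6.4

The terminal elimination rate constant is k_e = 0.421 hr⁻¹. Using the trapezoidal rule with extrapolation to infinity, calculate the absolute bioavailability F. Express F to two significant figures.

Trapezoidal AUC_0→8.25 (rectal suppository):
  [0→1.5]: (0.0+85.7)/2 × 1.5 = 64.275
  [1.5→3.5]: (85.7+45.8)/2 × 2 = 131.5
  [3.5→3.75]: (45.8+41.5)/2 × 0.25 = 10.9125
  [3.75→5.75]: (41.5+18.2)/2 × 2 = 59.7
  [5.75→6.75]: (18.2+12.0)/2 × 1 = 15.1
  [6.75→8.25]: (12.0+6.4)/2 × 1.5 = 13.8
  Sum = 295.2875 µg/L·hr
Tail: C_last/k_e = 6.4/0.421 = 15.202
AUC_0→∞ (rectal suppository) = 295.2875 + 15.202 = 310.4895 µg/L·hr
F = (AUC_ev/D_ev)/(AUC_iv/D_iv) = (310.4895/40)/(316/10) = 7.7622375/31.6 = 0.2456

F = 0.25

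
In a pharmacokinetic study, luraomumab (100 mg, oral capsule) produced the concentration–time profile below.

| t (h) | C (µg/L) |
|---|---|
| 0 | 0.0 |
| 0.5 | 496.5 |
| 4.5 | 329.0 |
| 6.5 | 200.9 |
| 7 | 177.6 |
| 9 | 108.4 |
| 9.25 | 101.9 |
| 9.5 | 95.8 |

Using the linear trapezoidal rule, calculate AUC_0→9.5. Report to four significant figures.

AUC = 2737 µg/L·h

Trapezoidal AUC_0→9.5:
  [0→0.5]: (0.0+496.5)/2 × 0.5 = 124.125
  [0.5→4.5]: (496.5+329.0)/2 × 4 = 1651.0
  [4.5→6.5]: (329.0+200.9)/2 × 2 = 529.9
  [6.5→7]: (200.9+177.6)/2 × 0.5 = 94.625
  [7→9]: (177.6+108.4)/2 × 2 = 286.0
  [9→9.25]: (108.4+101.9)/2 × 0.25 = 26.2875
  [9.25→9.5]: (101.9+95.8)/2 × 0.25 = 24.7125
  Sum = 2736.65 µg/L·h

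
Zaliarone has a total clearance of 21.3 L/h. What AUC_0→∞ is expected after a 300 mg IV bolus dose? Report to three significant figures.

AUC = 14.1 mg/L·h

AUC_0→∞ = Dose_iv / CL
        = 300 / 21.3 = 14.0845 mg/L·h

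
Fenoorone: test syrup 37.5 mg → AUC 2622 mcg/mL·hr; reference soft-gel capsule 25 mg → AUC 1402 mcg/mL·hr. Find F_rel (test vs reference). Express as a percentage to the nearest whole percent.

F_rel = (AUC_test/D_test) / (AUC_ref/D_ref)
      = (2622/37.5) / (1402/25)
      = 69.92 / 56.08 = 1.2468 = 124.68%

F_rel = 125%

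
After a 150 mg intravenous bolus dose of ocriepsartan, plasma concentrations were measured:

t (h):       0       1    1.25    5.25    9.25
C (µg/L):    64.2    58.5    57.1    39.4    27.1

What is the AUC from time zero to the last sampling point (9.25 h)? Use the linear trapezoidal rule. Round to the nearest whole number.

Trapezoidal AUC_0→9.25:
  [0→1]: (64.2+58.5)/2 × 1 = 61.35
  [1→1.25]: (58.5+57.1)/2 × 0.25 = 14.45
  [1.25→5.25]: (57.1+39.4)/2 × 4 = 193.0
  [5.25→9.25]: (39.4+27.1)/2 × 4 = 133.0
  Sum = 401.8 µg/L·h

AUC = 402 µg/L·h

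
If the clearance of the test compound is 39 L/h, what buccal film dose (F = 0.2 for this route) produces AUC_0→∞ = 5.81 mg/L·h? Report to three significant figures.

Dose = CL × AUC_0→∞ / F
     = 39 × 5.81 / 0.2 = 1132.95 mg

Dose = 1130 mg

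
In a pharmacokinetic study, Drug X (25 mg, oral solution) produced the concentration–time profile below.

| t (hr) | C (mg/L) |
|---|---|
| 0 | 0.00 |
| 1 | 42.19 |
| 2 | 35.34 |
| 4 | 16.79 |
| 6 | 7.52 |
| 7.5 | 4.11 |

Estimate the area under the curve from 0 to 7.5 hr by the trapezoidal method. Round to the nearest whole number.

AUC = 145 mg/L·hr

Trapezoidal AUC_0→7.5:
  [0→1]: (0.00+42.19)/2 × 1 = 21.095
  [1→2]: (42.19+35.34)/2 × 1 = 38.765
  [2→4]: (35.34+16.79)/2 × 2 = 52.13
  [4→6]: (16.79+7.52)/2 × 2 = 24.31
  [6→7.5]: (7.52+4.11)/2 × 1.5 = 8.7225
  Sum = 145.0225 mg/L·hr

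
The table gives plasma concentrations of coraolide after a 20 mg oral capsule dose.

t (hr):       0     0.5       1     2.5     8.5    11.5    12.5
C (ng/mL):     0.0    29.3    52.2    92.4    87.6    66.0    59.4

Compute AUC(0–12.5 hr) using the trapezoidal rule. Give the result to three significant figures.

AUC = 969 ng/mL·hr

Trapezoidal AUC_0→12.5:
  [0→0.5]: (0.0+29.3)/2 × 0.5 = 7.325
  [0.5→1]: (29.3+52.2)/2 × 0.5 = 20.375
  [1→2.5]: (52.2+92.4)/2 × 1.5 = 108.45
  [2.5→8.5]: (92.4+87.6)/2 × 6 = 540.0
  [8.5→11.5]: (87.6+66.0)/2 × 3 = 230.4
  [11.5→12.5]: (66.0+59.4)/2 × 1 = 62.7
  Sum = 969.25 ng/mL·hr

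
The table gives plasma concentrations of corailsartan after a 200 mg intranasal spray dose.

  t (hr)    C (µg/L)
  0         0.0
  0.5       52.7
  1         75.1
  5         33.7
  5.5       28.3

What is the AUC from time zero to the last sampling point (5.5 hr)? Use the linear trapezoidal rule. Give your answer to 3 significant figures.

Trapezoidal AUC_0→5.5:
  [0→0.5]: (0.0+52.7)/2 × 0.5 = 13.175
  [0.5→1]: (52.7+75.1)/2 × 0.5 = 31.95
  [1→5]: (75.1+33.7)/2 × 4 = 217.6
  [5→5.5]: (33.7+28.3)/2 × 0.5 = 15.5
  Sum = 278.225 µg/L·hr

AUC = 278 µg/L·hr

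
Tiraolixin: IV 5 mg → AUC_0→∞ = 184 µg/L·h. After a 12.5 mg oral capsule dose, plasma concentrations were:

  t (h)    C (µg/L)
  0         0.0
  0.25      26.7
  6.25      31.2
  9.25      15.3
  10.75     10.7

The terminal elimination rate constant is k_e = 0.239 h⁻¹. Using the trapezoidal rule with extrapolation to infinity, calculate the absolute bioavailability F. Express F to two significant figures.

F = 0.68

Trapezoidal AUC_0→10.75 (oral capsule):
  [0→0.25]: (0.0+26.7)/2 × 0.25 = 3.3375
  [0.25→6.25]: (26.7+31.2)/2 × 6 = 173.7
  [6.25→9.25]: (31.2+15.3)/2 × 3 = 69.75
  [9.25→10.75]: (15.3+10.7)/2 × 1.5 = 19.5
  Sum = 266.2875 µg/L·h
Tail: C_last/k_e = 10.7/0.239 = 44.770
AUC_0→∞ (oral capsule) = 266.2875 + 44.770 = 311.0575 µg/L·h
F = (AUC_ev/D_ev)/(AUC_iv/D_iv) = (311.0575/12.5)/(184/5) = 24.8846/36.8 = 0.6762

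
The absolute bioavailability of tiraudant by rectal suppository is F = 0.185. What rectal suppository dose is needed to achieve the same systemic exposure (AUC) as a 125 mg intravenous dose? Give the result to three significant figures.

For equal systemic exposure: F × D_ev = D_iv
D_ev = D_iv / F = 125 / 0.185 = 675.676 mg

D_rectal = 676 mg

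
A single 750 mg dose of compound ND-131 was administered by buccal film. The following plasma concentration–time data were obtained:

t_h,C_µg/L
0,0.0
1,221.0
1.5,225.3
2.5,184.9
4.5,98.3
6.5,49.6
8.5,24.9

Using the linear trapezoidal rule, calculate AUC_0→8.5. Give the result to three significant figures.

AUC = 933 µg/L·h

Trapezoidal AUC_0→8.5:
  [0→1]: (0.0+221.0)/2 × 1 = 110.5
  [1→1.5]: (221.0+225.3)/2 × 0.5 = 111.575
  [1.5→2.5]: (225.3+184.9)/2 × 1 = 205.1
  [2.5→4.5]: (184.9+98.3)/2 × 2 = 283.2
  [4.5→6.5]: (98.3+49.6)/2 × 2 = 147.9
  [6.5→8.5]: (49.6+24.9)/2 × 2 = 74.5
  Sum = 932.775 µg/L·h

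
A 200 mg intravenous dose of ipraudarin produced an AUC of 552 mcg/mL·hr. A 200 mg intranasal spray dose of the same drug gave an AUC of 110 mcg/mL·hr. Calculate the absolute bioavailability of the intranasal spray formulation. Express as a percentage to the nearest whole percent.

F = (AUC_ev / D_ev) / (AUC_iv / D_iv)
  = (110/200) / (552/200)
  = 0.55 / 2.76 = 0.1993
  = 19.93%

F = 20%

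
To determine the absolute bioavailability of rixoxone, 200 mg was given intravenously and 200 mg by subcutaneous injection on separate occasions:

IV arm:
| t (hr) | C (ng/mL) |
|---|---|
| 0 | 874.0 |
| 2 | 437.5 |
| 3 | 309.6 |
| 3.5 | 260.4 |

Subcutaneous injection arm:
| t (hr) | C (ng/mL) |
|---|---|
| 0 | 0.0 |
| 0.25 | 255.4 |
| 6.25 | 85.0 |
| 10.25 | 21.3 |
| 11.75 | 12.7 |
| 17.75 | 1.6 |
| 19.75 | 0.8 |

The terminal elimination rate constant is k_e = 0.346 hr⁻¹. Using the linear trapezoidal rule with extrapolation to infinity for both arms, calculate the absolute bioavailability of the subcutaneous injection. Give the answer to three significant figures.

F = 0.519

Trapezoidal AUC_0→3.5 (IV):
  [0→2]: (874.0+437.5)/2 × 2 = 1311.5
  [2→3]: (437.5+309.6)/2 × 1 = 373.55
  [3→3.5]: (309.6+260.4)/2 × 0.5 = 142.5
  Sum = 1827.55 ng/mL·hr
IV tail: 260.4/0.346 = 752.601; AUC_iv,0→∞ = 1827.55 + 752.601 = 2580.151 ng/mL·hr
Trapezoidal AUC_0→19.75 (subcutaneous injection):
  [0→0.25]: (0.0+255.4)/2 × 0.25 = 31.925
  [0.25→6.25]: (255.4+85.0)/2 × 6 = 1021.2
  [6.25→10.25]: (85.0+21.3)/2 × 4 = 212.6
  [10.25→11.75]: (21.3+12.7)/2 × 1.5 = 25.5
  [11.75→17.75]: (12.7+1.6)/2 × 6 = 42.9
  [17.75→19.75]: (1.6+0.8)/2 × 2 = 2.4
  Sum = 1336.525 ng/mL·hr
subcutaneous injection tail: 0.8/0.346 = 2.312; AUC_ev,0→∞ = 1336.525 + 2.312 = 1338.837 ng/mL·hr
F = (AUC_ev/D_ev)/(AUC_iv/D_iv) = (1338.837/200)/(2580.151/200) = 6.694185/12.900755 = 0.5189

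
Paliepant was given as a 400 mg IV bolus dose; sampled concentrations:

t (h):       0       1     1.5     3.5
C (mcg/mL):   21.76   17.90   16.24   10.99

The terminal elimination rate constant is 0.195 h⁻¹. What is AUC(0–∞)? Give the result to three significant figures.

Trapezoidal AUC_0→3.5:
  [0→1]: (21.76+17.90)/2 × 1 = 19.83
  [1→1.5]: (17.90+16.24)/2 × 0.5 = 8.535
  [1.5→3.5]: (16.24+10.99)/2 × 2 = 27.23
  Sum = 55.595 mcg/mL·h
Extrapolated tail: C_last / k_e = 10.99 / 0.195 = 56.359
AUC_0→∞ = 55.595 + 56.359 = 111.954 mcg/mL·h

AUC = 112 mcg/mL·h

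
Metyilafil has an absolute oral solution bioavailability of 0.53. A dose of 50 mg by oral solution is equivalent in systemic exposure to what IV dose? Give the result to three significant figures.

D_iv = 26.5 mg

Systemic exposure from an extravascular dose = F × D_ev, so the equivalent IV dose is F × D_ev.
D_iv = F × D_ev = 0.53 × 50 = 26.5 mg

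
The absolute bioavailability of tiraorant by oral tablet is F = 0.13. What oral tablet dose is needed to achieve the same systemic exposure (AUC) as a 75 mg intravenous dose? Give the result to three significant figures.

For equal systemic exposure: F × D_ev = D_iv
D_ev = D_iv / F = 75 / 0.13 = 576.923 mg

D_oral = 577 mg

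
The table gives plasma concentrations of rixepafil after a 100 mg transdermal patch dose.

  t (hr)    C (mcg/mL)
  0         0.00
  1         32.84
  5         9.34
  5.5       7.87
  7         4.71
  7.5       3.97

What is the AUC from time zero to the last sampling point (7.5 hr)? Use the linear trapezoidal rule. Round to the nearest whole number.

Trapezoidal AUC_0→7.5:
  [0→1]: (0.00+32.84)/2 × 1 = 16.42
  [1→5]: (32.84+9.34)/2 × 4 = 84.36
  [5→5.5]: (9.34+7.87)/2 × 0.5 = 4.3025
  [5.5→7]: (7.87+4.71)/2 × 1.5 = 9.435
  [7→7.5]: (4.71+3.97)/2 × 0.5 = 2.17
  Sum = 116.6875 mcg/mL·hr

AUC = 117 mcg/mL·hr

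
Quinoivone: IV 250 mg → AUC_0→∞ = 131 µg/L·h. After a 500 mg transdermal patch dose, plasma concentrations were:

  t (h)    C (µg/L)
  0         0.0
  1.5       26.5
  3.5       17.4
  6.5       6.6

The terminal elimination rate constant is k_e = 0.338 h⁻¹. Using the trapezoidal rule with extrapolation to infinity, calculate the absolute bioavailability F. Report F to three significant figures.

F = 0.455

Trapezoidal AUC_0→6.5 (transdermal patch):
  [0→1.5]: (0.0+26.5)/2 × 1.5 = 19.875
  [1.5→3.5]: (26.5+17.4)/2 × 2 = 43.9
  [3.5→6.5]: (17.4+6.6)/2 × 3 = 36.0
  Sum = 99.775 µg/L·h
Tail: C_last/k_e = 6.6/0.338 = 19.527
AUC_0→∞ (transdermal patch) = 99.775 + 19.527 = 119.302 µg/L·h
F = (AUC_ev/D_ev)/(AUC_iv/D_iv) = (119.302/500)/(131/250) = 0.238604/0.524 = 0.4554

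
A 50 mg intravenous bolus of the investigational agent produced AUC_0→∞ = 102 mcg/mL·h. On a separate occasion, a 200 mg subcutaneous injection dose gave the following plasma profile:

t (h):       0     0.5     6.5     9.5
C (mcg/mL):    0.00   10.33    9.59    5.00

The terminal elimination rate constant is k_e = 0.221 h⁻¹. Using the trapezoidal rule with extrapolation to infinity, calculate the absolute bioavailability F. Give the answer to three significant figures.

F = 0.262

Trapezoidal AUC_0→9.5 (subcutaneous injection):
  [0→0.5]: (0.00+10.33)/2 × 0.5 = 2.5825
  [0.5→6.5]: (10.33+9.59)/2 × 6 = 59.76
  [6.5→9.5]: (9.59+5.00)/2 × 3 = 21.885
  Sum = 84.2275 mcg/mL·h
Tail: C_last/k_e = 5.00/0.221 = 22.624
AUC_0→∞ (subcutaneous injection) = 84.2275 + 22.624 = 106.8515 mcg/mL·h
F = (AUC_ev/D_ev)/(AUC_iv/D_iv) = (106.8515/200)/(102/50) = 0.5342575/2.04 = 0.2619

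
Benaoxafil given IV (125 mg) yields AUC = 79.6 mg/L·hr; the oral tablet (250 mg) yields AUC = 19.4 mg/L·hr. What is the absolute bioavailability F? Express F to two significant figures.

F = (AUC_ev / D_ev) / (AUC_iv / D_iv)
  = (19.4/250) / (79.6/125)
  = 0.0776 / 0.6368 = 0.1219

F = 0.12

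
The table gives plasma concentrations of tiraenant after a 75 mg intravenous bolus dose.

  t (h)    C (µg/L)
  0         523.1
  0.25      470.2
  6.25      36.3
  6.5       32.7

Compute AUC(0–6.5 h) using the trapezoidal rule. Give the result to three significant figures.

AUC = 1650 µg/L·h

Trapezoidal AUC_0→6.5:
  [0→0.25]: (523.1+470.2)/2 × 0.25 = 124.1625
  [0.25→6.25]: (470.2+36.3)/2 × 6 = 1519.5
  [6.25→6.5]: (36.3+32.7)/2 × 0.25 = 8.625
  Sum = 1652.2875 µg/L·h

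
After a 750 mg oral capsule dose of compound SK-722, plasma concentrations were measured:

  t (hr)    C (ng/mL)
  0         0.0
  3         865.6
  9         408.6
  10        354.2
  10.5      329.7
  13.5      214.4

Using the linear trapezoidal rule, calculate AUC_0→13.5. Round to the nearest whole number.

AUC = 6490 ng/mL·hr

Trapezoidal AUC_0→13.5:
  [0→3]: (0.0+865.6)/2 × 3 = 1298.4
  [3→9]: (865.6+408.6)/2 × 6 = 3822.6
  [9→10]: (408.6+354.2)/2 × 1 = 381.4
  [10→10.5]: (354.2+329.7)/2 × 0.5 = 170.975
  [10.5→13.5]: (329.7+214.4)/2 × 3 = 816.15
  Sum = 6489.525 ng/mL·hr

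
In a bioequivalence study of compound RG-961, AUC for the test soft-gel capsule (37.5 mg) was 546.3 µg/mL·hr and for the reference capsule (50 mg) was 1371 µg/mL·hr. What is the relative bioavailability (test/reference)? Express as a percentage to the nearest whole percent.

F_rel = 53%

F_rel = (AUC_test/D_test) / (AUC_ref/D_ref)
      = (546.3/37.5) / (1371/50)
      = 14.568 / 27.42 = 0.5313 = 53.13%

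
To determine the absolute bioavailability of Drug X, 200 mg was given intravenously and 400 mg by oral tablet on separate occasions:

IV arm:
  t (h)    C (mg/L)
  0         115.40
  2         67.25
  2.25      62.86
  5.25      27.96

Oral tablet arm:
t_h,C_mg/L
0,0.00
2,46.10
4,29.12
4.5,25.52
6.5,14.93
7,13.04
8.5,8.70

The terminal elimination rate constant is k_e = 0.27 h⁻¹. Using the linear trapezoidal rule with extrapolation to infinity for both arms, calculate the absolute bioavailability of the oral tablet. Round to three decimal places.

Trapezoidal AUC_0→5.25 (IV):
  [0→2]: (115.40+67.25)/2 × 2 = 182.65
  [2→2.25]: (67.25+62.86)/2 × 0.25 = 16.26375
  [2.25→5.25]: (62.86+27.96)/2 × 3 = 136.23
  Sum = 335.14375 mg/L·h
IV tail: 27.96/0.27 = 103.556; AUC_iv,0→∞ = 335.14375 + 103.556 = 438.69975 mg/L·h
Trapezoidal AUC_0→8.5 (oral tablet):
  [0→2]: (0.00+46.10)/2 × 2 = 46.1
  [2→4]: (46.10+29.12)/2 × 2 = 75.22
  [4→4.5]: (29.12+25.52)/2 × 0.5 = 13.66
  [4.5→6.5]: (25.52+14.93)/2 × 2 = 40.45
  [6.5→7]: (14.93+13.04)/2 × 0.5 = 6.9925
  [7→8.5]: (13.04+8.70)/2 × 1.5 = 16.305
  Sum = 198.7275 mg/L·h
oral tablet tail: 8.70/0.27 = 32.222; AUC_ev,0→∞ = 198.7275 + 32.222 = 230.9495 mg/L·h
F = (AUC_ev/D_ev)/(AUC_iv/D_iv) = (230.9495/400)/(438.69975/200) = 0.57737375/2.1935 = 0.2632

F = 0.263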